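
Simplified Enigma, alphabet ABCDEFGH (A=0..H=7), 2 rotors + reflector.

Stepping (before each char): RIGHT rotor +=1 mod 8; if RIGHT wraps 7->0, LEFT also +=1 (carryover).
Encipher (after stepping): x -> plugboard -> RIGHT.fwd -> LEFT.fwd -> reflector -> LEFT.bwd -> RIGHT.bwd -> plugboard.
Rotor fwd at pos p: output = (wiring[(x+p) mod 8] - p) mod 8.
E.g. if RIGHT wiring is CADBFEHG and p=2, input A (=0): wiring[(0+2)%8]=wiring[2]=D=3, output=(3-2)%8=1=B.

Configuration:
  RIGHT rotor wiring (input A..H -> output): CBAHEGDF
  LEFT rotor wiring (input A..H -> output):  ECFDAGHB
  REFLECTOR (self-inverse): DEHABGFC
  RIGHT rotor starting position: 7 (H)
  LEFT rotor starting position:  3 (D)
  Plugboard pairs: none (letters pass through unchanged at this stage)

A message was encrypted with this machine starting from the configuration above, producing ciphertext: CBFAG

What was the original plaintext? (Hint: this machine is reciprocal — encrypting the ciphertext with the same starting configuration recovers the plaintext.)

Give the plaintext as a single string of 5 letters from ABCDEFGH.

Char 1 ('C'): step: R->0, L->4 (L advanced); C->plug->C->R->A->L->E->refl->B->L'->G->R'->F->plug->F
Char 2 ('B'): step: R->1, L=4; B->plug->B->R->H->L->H->refl->C->L'->B->R'->H->plug->H
Char 3 ('F'): step: R->2, L=4; F->plug->F->R->D->L->F->refl->G->L'->F->R'->B->plug->B
Char 4 ('A'): step: R->3, L=4; A->plug->A->R->E->L->A->refl->D->L'->C->R'->E->plug->E
Char 5 ('G'): step: R->4, L=4; G->plug->G->R->E->L->A->refl->D->L'->C->R'->B->plug->B

Answer: FHBEB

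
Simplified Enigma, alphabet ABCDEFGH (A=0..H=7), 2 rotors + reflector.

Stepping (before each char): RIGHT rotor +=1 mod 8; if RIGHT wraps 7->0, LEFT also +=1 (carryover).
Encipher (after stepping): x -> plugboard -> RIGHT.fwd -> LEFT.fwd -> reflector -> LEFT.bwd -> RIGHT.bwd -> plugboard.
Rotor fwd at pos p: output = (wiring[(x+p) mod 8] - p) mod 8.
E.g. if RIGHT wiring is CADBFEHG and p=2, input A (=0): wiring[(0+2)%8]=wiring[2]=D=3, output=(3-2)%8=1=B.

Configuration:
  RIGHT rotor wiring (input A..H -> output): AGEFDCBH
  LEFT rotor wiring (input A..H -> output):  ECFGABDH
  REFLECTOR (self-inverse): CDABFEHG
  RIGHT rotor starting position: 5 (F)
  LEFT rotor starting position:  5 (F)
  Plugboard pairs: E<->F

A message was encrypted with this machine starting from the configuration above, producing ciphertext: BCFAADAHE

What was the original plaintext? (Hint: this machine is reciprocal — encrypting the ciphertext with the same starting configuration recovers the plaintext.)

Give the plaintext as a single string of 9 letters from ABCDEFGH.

Answer: AFAGHEHAB

Derivation:
Char 1 ('B'): step: R->6, L=5; B->plug->B->R->B->L->G->refl->H->L'->D->R'->A->plug->A
Char 2 ('C'): step: R->7, L=5; C->plug->C->R->H->L->D->refl->B->L'->G->R'->E->plug->F
Char 3 ('F'): step: R->0, L->6 (L advanced); F->plug->E->R->D->L->E->refl->F->L'->A->R'->A->plug->A
Char 4 ('A'): step: R->1, L=6; A->plug->A->R->F->L->A->refl->C->L'->G->R'->G->plug->G
Char 5 ('A'): step: R->2, L=6; A->plug->A->R->C->L->G->refl->H->L'->E->R'->H->plug->H
Char 6 ('D'): step: R->3, L=6; D->plug->D->R->G->L->C->refl->A->L'->F->R'->F->plug->E
Char 7 ('A'): step: R->4, L=6; A->plug->A->R->H->L->D->refl->B->L'->B->R'->H->plug->H
Char 8 ('H'): step: R->5, L=6; H->plug->H->R->G->L->C->refl->A->L'->F->R'->A->plug->A
Char 9 ('E'): step: R->6, L=6; E->plug->F->R->H->L->D->refl->B->L'->B->R'->B->plug->B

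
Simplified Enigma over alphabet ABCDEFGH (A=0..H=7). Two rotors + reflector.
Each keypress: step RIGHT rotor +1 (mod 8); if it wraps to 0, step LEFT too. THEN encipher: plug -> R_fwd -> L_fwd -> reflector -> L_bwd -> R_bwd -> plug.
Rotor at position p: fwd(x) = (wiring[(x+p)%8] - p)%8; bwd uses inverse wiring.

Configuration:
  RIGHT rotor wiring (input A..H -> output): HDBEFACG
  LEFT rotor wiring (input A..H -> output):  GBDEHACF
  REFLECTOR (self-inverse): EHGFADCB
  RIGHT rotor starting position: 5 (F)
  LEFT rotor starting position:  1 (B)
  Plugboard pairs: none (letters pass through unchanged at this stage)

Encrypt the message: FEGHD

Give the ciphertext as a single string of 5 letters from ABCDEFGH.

Answer: BCEDF

Derivation:
Char 1 ('F'): step: R->6, L=1; F->plug->F->R->G->L->E->refl->A->L'->A->R'->B->plug->B
Char 2 ('E'): step: R->7, L=1; E->plug->E->R->F->L->B->refl->H->L'->E->R'->C->plug->C
Char 3 ('G'): step: R->0, L->2 (L advanced); G->plug->G->R->C->L->F->refl->D->L'->F->R'->E->plug->E
Char 4 ('H'): step: R->1, L=2; H->plug->H->R->G->L->E->refl->A->L'->E->R'->D->plug->D
Char 5 ('D'): step: R->2, L=2; D->plug->D->R->G->L->E->refl->A->L'->E->R'->F->plug->F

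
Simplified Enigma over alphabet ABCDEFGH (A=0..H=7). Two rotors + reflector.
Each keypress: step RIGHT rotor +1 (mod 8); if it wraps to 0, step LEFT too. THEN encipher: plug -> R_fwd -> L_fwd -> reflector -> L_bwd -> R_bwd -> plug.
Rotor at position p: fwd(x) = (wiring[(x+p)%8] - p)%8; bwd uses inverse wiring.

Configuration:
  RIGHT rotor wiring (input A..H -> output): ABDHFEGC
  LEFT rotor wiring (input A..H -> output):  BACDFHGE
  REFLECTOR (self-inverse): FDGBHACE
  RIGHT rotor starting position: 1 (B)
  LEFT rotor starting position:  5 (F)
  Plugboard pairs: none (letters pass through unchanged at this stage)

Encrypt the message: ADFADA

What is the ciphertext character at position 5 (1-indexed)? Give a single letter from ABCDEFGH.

Char 1 ('A'): step: R->2, L=5; A->plug->A->R->B->L->B->refl->D->L'->E->R'->E->plug->E
Char 2 ('D'): step: R->3, L=5; D->plug->D->R->D->L->E->refl->H->L'->C->R'->B->plug->B
Char 3 ('F'): step: R->4, L=5; F->plug->F->R->F->L->F->refl->A->L'->H->R'->G->plug->G
Char 4 ('A'): step: R->5, L=5; A->plug->A->R->H->L->A->refl->F->L'->F->R'->C->plug->C
Char 5 ('D'): step: R->6, L=5; D->plug->D->R->D->L->E->refl->H->L'->C->R'->C->plug->C

C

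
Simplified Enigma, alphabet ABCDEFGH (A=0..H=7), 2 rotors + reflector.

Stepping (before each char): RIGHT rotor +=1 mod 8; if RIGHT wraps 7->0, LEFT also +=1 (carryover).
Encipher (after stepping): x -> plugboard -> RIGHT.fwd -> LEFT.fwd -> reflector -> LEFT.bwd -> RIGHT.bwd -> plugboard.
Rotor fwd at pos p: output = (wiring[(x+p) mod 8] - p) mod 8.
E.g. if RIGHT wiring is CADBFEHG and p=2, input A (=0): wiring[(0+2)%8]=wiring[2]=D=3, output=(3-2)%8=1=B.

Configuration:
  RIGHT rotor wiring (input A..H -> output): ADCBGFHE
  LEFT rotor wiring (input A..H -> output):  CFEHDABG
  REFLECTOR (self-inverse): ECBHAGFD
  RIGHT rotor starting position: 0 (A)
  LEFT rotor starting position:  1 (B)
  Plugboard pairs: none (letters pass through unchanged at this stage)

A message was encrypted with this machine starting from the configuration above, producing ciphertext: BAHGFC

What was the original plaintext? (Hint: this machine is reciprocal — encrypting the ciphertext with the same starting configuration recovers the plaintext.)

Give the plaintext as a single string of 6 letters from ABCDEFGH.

Answer: EEBAAB

Derivation:
Char 1 ('B'): step: R->1, L=1; B->plug->B->R->B->L->D->refl->H->L'->E->R'->E->plug->E
Char 2 ('A'): step: R->2, L=1; A->plug->A->R->A->L->E->refl->A->L'->F->R'->E->plug->E
Char 3 ('H'): step: R->3, L=1; H->plug->H->R->H->L->B->refl->C->L'->D->R'->B->plug->B
Char 4 ('G'): step: R->4, L=1; G->plug->G->R->G->L->F->refl->G->L'->C->R'->A->plug->A
Char 5 ('F'): step: R->5, L=1; F->plug->F->R->F->L->A->refl->E->L'->A->R'->A->plug->A
Char 6 ('C'): step: R->6, L=1; C->plug->C->R->C->L->G->refl->F->L'->G->R'->B->plug->B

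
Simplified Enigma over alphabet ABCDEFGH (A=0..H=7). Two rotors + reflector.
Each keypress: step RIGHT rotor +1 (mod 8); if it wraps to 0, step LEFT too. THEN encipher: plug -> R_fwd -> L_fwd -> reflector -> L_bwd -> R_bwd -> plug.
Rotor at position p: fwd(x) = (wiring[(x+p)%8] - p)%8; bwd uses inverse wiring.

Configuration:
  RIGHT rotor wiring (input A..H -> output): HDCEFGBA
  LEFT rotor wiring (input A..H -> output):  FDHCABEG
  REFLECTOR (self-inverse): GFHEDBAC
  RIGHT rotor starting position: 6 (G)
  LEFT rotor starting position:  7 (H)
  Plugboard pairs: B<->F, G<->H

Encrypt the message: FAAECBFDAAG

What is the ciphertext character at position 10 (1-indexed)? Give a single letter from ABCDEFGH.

Char 1 ('F'): step: R->7, L=7; F->plug->B->R->A->L->H->refl->C->L'->G->R'->F->plug->B
Char 2 ('A'): step: R->0, L->0 (L advanced); A->plug->A->R->H->L->G->refl->A->L'->E->R'->D->plug->D
Char 3 ('A'): step: R->1, L=0; A->plug->A->R->C->L->H->refl->C->L'->D->R'->C->plug->C
Char 4 ('E'): step: R->2, L=0; E->plug->E->R->H->L->G->refl->A->L'->E->R'->D->plug->D
Char 5 ('C'): step: R->3, L=0; C->plug->C->R->D->L->C->refl->H->L'->C->R'->B->plug->F
Char 6 ('B'): step: R->4, L=0; B->plug->F->R->H->L->G->refl->A->L'->E->R'->D->plug->D
Char 7 ('F'): step: R->5, L=0; F->plug->B->R->E->L->A->refl->G->L'->H->R'->G->plug->H
Char 8 ('D'): step: R->6, L=0; D->plug->D->R->F->L->B->refl->F->L'->A->R'->H->plug->G
Char 9 ('A'): step: R->7, L=0; A->plug->A->R->B->L->D->refl->E->L'->G->R'->F->plug->B
Char 10 ('A'): step: R->0, L->1 (L advanced); A->plug->A->R->H->L->E->refl->D->L'->F->R'->E->plug->E

E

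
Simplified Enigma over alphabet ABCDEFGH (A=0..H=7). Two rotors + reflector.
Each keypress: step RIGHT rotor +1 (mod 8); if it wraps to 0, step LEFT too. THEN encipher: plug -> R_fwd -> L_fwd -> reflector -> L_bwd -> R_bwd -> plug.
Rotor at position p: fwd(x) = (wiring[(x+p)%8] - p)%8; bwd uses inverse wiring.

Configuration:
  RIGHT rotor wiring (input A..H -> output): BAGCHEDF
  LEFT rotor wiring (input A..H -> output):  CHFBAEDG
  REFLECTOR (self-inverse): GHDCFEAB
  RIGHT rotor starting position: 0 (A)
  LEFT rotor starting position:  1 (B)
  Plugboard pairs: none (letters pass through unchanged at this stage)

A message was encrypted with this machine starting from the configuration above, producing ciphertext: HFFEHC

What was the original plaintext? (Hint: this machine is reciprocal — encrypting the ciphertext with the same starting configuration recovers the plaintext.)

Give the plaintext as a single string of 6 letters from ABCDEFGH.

Answer: FGCFCB

Derivation:
Char 1 ('H'): step: R->1, L=1; H->plug->H->R->A->L->G->refl->A->L'->C->R'->F->plug->F
Char 2 ('F'): step: R->2, L=1; F->plug->F->R->D->L->H->refl->B->L'->H->R'->G->plug->G
Char 3 ('F'): step: R->3, L=1; F->plug->F->R->G->L->F->refl->E->L'->B->R'->C->plug->C
Char 4 ('E'): step: R->4, L=1; E->plug->E->R->F->L->C->refl->D->L'->E->R'->F->plug->F
Char 5 ('H'): step: R->5, L=1; H->plug->H->R->C->L->A->refl->G->L'->A->R'->C->plug->C
Char 6 ('C'): step: R->6, L=1; C->plug->C->R->D->L->H->refl->B->L'->H->R'->B->plug->B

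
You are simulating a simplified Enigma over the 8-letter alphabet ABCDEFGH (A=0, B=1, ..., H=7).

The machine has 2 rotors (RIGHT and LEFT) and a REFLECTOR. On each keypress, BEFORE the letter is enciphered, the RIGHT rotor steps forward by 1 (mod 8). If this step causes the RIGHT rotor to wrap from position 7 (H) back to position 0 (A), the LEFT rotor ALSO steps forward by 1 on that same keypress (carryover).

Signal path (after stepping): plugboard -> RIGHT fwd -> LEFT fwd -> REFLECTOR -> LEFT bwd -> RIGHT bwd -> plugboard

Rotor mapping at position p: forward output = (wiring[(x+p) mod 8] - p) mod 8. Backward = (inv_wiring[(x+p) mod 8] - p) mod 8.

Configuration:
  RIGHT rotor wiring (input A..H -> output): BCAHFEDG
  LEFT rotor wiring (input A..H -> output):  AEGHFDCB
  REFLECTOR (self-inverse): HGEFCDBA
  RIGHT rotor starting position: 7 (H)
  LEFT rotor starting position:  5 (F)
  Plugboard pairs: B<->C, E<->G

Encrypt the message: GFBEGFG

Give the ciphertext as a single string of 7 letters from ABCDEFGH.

Answer: EHCBHGC

Derivation:
Char 1 ('G'): step: R->0, L->6 (L advanced); G->plug->E->R->F->L->B->refl->G->L'->D->R'->G->plug->E
Char 2 ('F'): step: R->1, L=6; F->plug->F->R->C->L->C->refl->E->L'->A->R'->H->plug->H
Char 3 ('B'): step: R->2, L=6; B->plug->C->R->D->L->G->refl->B->L'->F->R'->B->plug->C
Char 4 ('E'): step: R->3, L=6; E->plug->G->R->H->L->F->refl->D->L'->B->R'->C->plug->B
Char 5 ('G'): step: R->4, L=6; G->plug->E->R->F->L->B->refl->G->L'->D->R'->H->plug->H
Char 6 ('F'): step: R->5, L=6; F->plug->F->R->D->L->G->refl->B->L'->F->R'->E->plug->G
Char 7 ('G'): step: R->6, L=6; G->plug->E->R->C->L->C->refl->E->L'->A->R'->B->plug->C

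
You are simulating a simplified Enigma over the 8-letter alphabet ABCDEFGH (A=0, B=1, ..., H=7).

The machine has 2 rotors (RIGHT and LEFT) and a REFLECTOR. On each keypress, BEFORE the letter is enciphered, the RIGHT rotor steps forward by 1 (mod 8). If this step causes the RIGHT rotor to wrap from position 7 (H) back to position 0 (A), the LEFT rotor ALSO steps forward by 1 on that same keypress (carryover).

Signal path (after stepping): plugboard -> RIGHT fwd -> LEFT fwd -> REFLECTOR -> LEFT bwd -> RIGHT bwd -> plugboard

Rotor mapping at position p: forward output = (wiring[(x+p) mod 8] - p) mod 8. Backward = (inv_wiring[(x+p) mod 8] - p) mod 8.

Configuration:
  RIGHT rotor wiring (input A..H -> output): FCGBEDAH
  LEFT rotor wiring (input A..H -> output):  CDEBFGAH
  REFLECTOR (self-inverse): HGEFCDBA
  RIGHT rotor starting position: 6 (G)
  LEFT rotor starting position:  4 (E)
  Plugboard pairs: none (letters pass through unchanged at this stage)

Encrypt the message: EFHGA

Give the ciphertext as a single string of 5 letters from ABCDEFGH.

Answer: HDCDF

Derivation:
Char 1 ('E'): step: R->7, L=4; E->plug->E->R->C->L->E->refl->C->L'->B->R'->H->plug->H
Char 2 ('F'): step: R->0, L->5 (L advanced); F->plug->F->R->D->L->F->refl->D->L'->B->R'->D->plug->D
Char 3 ('H'): step: R->1, L=5; H->plug->H->R->E->L->G->refl->B->L'->A->R'->C->plug->C
Char 4 ('G'): step: R->2, L=5; G->plug->G->R->D->L->F->refl->D->L'->B->R'->D->plug->D
Char 5 ('A'): step: R->3, L=5; A->plug->A->R->G->L->E->refl->C->L'->C->R'->F->plug->F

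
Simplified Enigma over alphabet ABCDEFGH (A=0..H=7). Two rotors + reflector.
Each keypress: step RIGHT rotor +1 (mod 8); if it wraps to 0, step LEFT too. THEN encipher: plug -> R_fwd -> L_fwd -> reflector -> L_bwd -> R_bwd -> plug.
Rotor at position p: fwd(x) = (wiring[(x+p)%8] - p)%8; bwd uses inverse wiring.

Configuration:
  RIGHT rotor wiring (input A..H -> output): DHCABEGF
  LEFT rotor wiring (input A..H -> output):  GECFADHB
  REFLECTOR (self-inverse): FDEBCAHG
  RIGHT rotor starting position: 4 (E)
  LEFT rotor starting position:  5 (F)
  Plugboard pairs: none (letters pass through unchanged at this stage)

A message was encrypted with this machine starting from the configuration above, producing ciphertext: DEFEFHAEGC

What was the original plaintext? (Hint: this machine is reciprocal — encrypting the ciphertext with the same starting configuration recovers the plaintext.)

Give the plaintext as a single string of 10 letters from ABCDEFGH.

Answer: FAEDEFDCFG

Derivation:
Char 1 ('D'): step: R->5, L=5; D->plug->D->R->G->L->A->refl->F->L'->F->R'->F->plug->F
Char 2 ('E'): step: R->6, L=5; E->plug->E->R->E->L->H->refl->G->L'->A->R'->A->plug->A
Char 3 ('F'): step: R->7, L=5; F->plug->F->R->C->L->E->refl->C->L'->B->R'->E->plug->E
Char 4 ('E'): step: R->0, L->6 (L advanced); E->plug->E->R->B->L->D->refl->B->L'->A->R'->D->plug->D
Char 5 ('F'): step: R->1, L=6; F->plug->F->R->F->L->H->refl->G->L'->D->R'->E->plug->E
Char 6 ('H'): step: R->2, L=6; H->plug->H->R->F->L->H->refl->G->L'->D->R'->F->plug->F
Char 7 ('A'): step: R->3, L=6; A->plug->A->R->F->L->H->refl->G->L'->D->R'->D->plug->D
Char 8 ('E'): step: R->4, L=6; E->plug->E->R->H->L->F->refl->A->L'->C->R'->C->plug->C
Char 9 ('G'): step: R->5, L=6; G->plug->G->R->D->L->G->refl->H->L'->F->R'->F->plug->F
Char 10 ('C'): step: R->6, L=6; C->plug->C->R->F->L->H->refl->G->L'->D->R'->G->plug->G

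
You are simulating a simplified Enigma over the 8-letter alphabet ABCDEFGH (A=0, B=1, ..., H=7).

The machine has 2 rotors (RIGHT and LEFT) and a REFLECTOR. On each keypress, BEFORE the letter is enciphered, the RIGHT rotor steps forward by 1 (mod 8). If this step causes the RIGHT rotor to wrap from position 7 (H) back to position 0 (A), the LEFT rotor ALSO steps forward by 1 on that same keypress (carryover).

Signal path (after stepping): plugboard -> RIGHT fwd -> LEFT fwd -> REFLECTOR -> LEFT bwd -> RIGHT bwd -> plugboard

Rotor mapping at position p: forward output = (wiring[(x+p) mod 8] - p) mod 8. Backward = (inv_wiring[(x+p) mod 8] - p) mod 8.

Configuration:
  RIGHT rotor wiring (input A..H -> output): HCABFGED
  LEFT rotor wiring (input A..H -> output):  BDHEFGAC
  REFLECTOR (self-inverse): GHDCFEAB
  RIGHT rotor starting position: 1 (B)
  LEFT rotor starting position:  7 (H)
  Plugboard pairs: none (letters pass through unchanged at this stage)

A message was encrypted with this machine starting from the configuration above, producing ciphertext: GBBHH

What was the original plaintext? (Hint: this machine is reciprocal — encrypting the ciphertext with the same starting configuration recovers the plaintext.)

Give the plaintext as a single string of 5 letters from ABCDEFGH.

Char 1 ('G'): step: R->2, L=7; G->plug->G->R->F->L->G->refl->A->L'->D->R'->C->plug->C
Char 2 ('B'): step: R->3, L=7; B->plug->B->R->C->L->E->refl->F->L'->E->R'->F->plug->F
Char 3 ('B'): step: R->4, L=7; B->plug->B->R->C->L->E->refl->F->L'->E->R'->G->plug->G
Char 4 ('H'): step: R->5, L=7; H->plug->H->R->A->L->D->refl->C->L'->B->R'->A->plug->A
Char 5 ('H'): step: R->6, L=7; H->plug->H->R->A->L->D->refl->C->L'->B->R'->C->plug->C

Answer: CFGAC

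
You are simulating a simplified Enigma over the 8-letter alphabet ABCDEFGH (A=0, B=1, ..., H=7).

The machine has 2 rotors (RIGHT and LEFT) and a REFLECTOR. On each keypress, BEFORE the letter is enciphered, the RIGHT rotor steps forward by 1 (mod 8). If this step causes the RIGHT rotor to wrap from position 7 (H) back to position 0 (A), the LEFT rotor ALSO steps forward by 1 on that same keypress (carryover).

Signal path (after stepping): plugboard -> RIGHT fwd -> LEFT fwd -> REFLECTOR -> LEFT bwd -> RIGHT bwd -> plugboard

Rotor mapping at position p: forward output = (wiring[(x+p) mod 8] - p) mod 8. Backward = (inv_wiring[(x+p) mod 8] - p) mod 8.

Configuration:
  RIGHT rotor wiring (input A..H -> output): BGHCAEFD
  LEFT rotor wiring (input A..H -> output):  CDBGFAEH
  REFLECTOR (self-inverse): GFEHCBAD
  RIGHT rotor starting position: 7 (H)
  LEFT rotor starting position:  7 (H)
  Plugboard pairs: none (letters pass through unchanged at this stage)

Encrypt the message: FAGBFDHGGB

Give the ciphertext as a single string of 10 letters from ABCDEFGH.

Answer: DEFGAFDEFC

Derivation:
Char 1 ('F'): step: R->0, L->0 (L advanced); F->plug->F->R->E->L->F->refl->B->L'->C->R'->D->plug->D
Char 2 ('A'): step: R->1, L=0; A->plug->A->R->F->L->A->refl->G->L'->D->R'->E->plug->E
Char 3 ('G'): step: R->2, L=0; G->plug->G->R->H->L->H->refl->D->L'->B->R'->F->plug->F
Char 4 ('B'): step: R->3, L=0; B->plug->B->R->F->L->A->refl->G->L'->D->R'->G->plug->G
Char 5 ('F'): step: R->4, L=0; F->plug->F->R->C->L->B->refl->F->L'->E->R'->A->plug->A
Char 6 ('D'): step: R->5, L=0; D->plug->D->R->E->L->F->refl->B->L'->C->R'->F->plug->F
Char 7 ('H'): step: R->6, L=0; H->plug->H->R->G->L->E->refl->C->L'->A->R'->D->plug->D
Char 8 ('G'): step: R->7, L=0; G->plug->G->R->F->L->A->refl->G->L'->D->R'->E->plug->E
Char 9 ('G'): step: R->0, L->1 (L advanced); G->plug->G->R->F->L->D->refl->H->L'->E->R'->F->plug->F
Char 10 ('B'): step: R->1, L=1; B->plug->B->R->G->L->G->refl->A->L'->B->R'->C->plug->C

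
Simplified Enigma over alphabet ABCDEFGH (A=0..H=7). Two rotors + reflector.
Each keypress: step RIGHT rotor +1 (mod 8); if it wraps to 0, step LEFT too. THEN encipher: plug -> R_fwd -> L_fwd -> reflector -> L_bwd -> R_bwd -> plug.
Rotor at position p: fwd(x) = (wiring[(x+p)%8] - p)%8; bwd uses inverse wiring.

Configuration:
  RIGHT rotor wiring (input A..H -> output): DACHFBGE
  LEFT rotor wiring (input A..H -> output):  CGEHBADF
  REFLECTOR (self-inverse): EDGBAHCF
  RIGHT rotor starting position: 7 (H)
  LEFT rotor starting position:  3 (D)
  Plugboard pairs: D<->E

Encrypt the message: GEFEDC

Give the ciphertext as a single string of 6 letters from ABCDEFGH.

Answer: FFAHHD

Derivation:
Char 1 ('G'): step: R->0, L->4 (L advanced); G->plug->G->R->G->L->A->refl->E->L'->B->R'->F->plug->F
Char 2 ('E'): step: R->1, L=4; E->plug->D->R->E->L->G->refl->C->L'->F->R'->F->plug->F
Char 3 ('F'): step: R->2, L=4; F->plug->F->R->C->L->H->refl->F->L'->A->R'->A->plug->A
Char 4 ('E'): step: R->3, L=4; E->plug->D->R->D->L->B->refl->D->L'->H->R'->H->plug->H
Char 5 ('D'): step: R->4, L=4; D->plug->E->R->H->L->D->refl->B->L'->D->R'->H->plug->H
Char 6 ('C'): step: R->5, L=4; C->plug->C->R->H->L->D->refl->B->L'->D->R'->E->plug->D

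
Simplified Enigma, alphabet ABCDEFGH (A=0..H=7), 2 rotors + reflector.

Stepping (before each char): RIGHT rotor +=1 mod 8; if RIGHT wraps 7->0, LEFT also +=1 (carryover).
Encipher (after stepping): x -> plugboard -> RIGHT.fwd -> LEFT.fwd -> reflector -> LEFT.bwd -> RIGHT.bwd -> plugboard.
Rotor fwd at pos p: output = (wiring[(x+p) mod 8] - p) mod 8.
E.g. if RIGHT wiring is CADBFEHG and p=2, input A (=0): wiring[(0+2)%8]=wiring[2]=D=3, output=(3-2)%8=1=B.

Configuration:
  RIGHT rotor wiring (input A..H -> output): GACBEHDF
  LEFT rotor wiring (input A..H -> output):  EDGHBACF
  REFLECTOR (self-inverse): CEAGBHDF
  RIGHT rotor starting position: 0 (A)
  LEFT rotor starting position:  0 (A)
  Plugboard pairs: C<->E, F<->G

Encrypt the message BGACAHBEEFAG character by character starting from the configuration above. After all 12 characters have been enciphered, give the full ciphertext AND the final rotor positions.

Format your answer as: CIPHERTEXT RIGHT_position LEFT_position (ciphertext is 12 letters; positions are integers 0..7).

Answer: GBFDDDDGDCFD 4 1

Derivation:
Char 1 ('B'): step: R->1, L=0; B->plug->B->R->B->L->D->refl->G->L'->C->R'->F->plug->G
Char 2 ('G'): step: R->2, L=0; G->plug->F->R->D->L->H->refl->F->L'->H->R'->B->plug->B
Char 3 ('A'): step: R->3, L=0; A->plug->A->R->G->L->C->refl->A->L'->F->R'->G->plug->F
Char 4 ('C'): step: R->4, L=0; C->plug->E->R->C->L->G->refl->D->L'->B->R'->D->plug->D
Char 5 ('A'): step: R->5, L=0; A->plug->A->R->C->L->G->refl->D->L'->B->R'->D->plug->D
Char 6 ('H'): step: R->6, L=0; H->plug->H->R->B->L->D->refl->G->L'->C->R'->D->plug->D
Char 7 ('B'): step: R->7, L=0; B->plug->B->R->H->L->F->refl->H->L'->D->R'->D->plug->D
Char 8 ('E'): step: R->0, L->1 (L advanced); E->plug->C->R->C->L->G->refl->D->L'->H->R'->F->plug->G
Char 9 ('E'): step: R->1, L=1; E->plug->C->R->A->L->C->refl->A->L'->D->R'->D->plug->D
Char 10 ('F'): step: R->2, L=1; F->plug->G->R->E->L->H->refl->F->L'->B->R'->E->plug->C
Char 11 ('A'): step: R->3, L=1; A->plug->A->R->G->L->E->refl->B->L'->F->R'->G->plug->F
Char 12 ('G'): step: R->4, L=1; G->plug->F->R->E->L->H->refl->F->L'->B->R'->D->plug->D
Final: ciphertext=GBFDDDDGDCFD, RIGHT=4, LEFT=1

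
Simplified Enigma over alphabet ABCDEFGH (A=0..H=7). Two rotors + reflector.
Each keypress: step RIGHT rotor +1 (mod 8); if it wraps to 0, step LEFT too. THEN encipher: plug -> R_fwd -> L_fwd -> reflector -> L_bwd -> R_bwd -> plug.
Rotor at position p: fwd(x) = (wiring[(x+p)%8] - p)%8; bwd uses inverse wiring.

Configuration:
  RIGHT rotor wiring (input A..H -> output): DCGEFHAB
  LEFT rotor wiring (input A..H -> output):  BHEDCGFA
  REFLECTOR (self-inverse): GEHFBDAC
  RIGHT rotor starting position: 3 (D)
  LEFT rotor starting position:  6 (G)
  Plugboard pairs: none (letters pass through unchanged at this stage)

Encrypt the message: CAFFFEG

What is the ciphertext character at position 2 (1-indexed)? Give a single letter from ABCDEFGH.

Char 1 ('C'): step: R->4, L=6; C->plug->C->R->E->L->G->refl->A->L'->H->R'->E->plug->E
Char 2 ('A'): step: R->5, L=6; A->plug->A->R->C->L->D->refl->F->L'->F->R'->E->plug->E

E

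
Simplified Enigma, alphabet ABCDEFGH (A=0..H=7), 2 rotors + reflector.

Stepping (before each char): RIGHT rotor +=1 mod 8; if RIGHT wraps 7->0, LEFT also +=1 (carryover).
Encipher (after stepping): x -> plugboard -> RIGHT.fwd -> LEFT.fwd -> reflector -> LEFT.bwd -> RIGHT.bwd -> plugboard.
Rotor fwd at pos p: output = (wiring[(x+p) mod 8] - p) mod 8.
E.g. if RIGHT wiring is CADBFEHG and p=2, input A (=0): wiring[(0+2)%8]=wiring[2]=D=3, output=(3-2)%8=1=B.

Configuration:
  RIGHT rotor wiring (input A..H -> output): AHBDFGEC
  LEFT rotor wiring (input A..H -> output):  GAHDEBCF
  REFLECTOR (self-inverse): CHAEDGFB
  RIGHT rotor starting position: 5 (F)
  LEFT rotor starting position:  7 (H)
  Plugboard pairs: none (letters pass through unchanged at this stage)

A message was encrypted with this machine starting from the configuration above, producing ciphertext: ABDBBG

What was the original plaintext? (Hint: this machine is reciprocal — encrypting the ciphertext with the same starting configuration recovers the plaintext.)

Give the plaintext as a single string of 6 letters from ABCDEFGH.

Answer: EDGHGC

Derivation:
Char 1 ('A'): step: R->6, L=7; A->plug->A->R->G->L->C->refl->A->L'->D->R'->E->plug->E
Char 2 ('B'): step: R->7, L=7; B->plug->B->R->B->L->H->refl->B->L'->C->R'->D->plug->D
Char 3 ('D'): step: R->0, L->0 (L advanced); D->plug->D->R->D->L->D->refl->E->L'->E->R'->G->plug->G
Char 4 ('B'): step: R->1, L=0; B->plug->B->R->A->L->G->refl->F->L'->H->R'->H->plug->H
Char 5 ('B'): step: R->2, L=0; B->plug->B->R->B->L->A->refl->C->L'->G->R'->G->plug->G
Char 6 ('G'): step: R->3, L=0; G->plug->G->R->E->L->E->refl->D->L'->D->R'->C->plug->C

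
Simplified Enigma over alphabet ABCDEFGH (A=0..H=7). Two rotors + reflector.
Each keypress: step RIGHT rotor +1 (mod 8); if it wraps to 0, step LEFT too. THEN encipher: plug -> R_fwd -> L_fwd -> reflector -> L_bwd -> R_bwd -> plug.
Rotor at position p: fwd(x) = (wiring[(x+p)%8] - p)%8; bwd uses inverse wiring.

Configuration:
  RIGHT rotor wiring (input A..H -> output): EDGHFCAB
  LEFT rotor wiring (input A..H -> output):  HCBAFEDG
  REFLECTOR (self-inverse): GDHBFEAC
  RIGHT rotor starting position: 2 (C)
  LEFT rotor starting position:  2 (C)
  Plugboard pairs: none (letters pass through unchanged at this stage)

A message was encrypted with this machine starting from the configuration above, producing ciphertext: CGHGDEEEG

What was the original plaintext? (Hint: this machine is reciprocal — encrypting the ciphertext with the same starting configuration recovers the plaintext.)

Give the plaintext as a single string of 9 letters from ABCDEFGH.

Answer: FCBFHGCHD

Derivation:
Char 1 ('C'): step: R->3, L=2; C->plug->C->R->H->L->A->refl->G->L'->B->R'->F->plug->F
Char 2 ('G'): step: R->4, L=2; G->plug->G->R->C->L->D->refl->B->L'->E->R'->C->plug->C
Char 3 ('H'): step: R->5, L=2; H->plug->H->R->A->L->H->refl->C->L'->D->R'->B->plug->B
Char 4 ('G'): step: R->6, L=2; G->plug->G->R->H->L->A->refl->G->L'->B->R'->F->plug->F
Char 5 ('D'): step: R->7, L=2; D->plug->D->R->H->L->A->refl->G->L'->B->R'->H->plug->H
Char 6 ('E'): step: R->0, L->3 (L advanced); E->plug->E->R->F->L->E->refl->F->L'->A->R'->G->plug->G
Char 7 ('E'): step: R->1, L=3; E->plug->E->R->B->L->C->refl->H->L'->G->R'->C->plug->C
Char 8 ('E'): step: R->2, L=3; E->plug->E->R->G->L->H->refl->C->L'->B->R'->H->plug->H
Char 9 ('G'): step: R->3, L=3; G->plug->G->R->A->L->F->refl->E->L'->F->R'->D->plug->D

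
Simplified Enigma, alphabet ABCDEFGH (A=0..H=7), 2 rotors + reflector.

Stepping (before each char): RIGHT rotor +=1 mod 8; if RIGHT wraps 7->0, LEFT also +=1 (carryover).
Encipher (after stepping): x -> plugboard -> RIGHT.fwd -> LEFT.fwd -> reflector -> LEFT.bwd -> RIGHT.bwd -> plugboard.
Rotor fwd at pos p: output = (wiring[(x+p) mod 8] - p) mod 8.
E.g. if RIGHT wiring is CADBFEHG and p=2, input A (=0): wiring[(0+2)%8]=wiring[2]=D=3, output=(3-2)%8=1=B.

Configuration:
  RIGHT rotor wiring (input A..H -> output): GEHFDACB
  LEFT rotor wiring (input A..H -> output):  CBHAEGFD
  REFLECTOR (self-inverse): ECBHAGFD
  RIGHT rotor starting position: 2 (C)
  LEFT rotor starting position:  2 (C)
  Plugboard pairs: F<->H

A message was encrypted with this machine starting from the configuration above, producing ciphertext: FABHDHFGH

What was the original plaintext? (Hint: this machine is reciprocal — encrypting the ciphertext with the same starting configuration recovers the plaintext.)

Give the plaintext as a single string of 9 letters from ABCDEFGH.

Char 1 ('F'): step: R->3, L=2; F->plug->H->R->E->L->D->refl->H->L'->H->R'->D->plug->D
Char 2 ('A'): step: R->4, L=2; A->plug->A->R->H->L->H->refl->D->L'->E->R'->B->plug->B
Char 3 ('B'): step: R->5, L=2; B->plug->B->R->F->L->B->refl->C->L'->C->R'->F->plug->H
Char 4 ('H'): step: R->6, L=2; H->plug->F->R->H->L->H->refl->D->L'->E->R'->A->plug->A
Char 5 ('D'): step: R->7, L=2; D->plug->D->R->A->L->F->refl->G->L'->B->R'->G->plug->G
Char 6 ('H'): step: R->0, L->3 (L advanced); H->plug->F->R->A->L->F->refl->G->L'->G->R'->A->plug->A
Char 7 ('F'): step: R->1, L=3; F->plug->H->R->F->L->H->refl->D->L'->C->R'->D->plug->D
Char 8 ('G'): step: R->2, L=3; G->plug->G->R->E->L->A->refl->E->L'->H->R'->F->plug->H
Char 9 ('H'): step: R->3, L=3; H->plug->F->R->D->L->C->refl->B->L'->B->R'->G->plug->G

Answer: DBHAGADHG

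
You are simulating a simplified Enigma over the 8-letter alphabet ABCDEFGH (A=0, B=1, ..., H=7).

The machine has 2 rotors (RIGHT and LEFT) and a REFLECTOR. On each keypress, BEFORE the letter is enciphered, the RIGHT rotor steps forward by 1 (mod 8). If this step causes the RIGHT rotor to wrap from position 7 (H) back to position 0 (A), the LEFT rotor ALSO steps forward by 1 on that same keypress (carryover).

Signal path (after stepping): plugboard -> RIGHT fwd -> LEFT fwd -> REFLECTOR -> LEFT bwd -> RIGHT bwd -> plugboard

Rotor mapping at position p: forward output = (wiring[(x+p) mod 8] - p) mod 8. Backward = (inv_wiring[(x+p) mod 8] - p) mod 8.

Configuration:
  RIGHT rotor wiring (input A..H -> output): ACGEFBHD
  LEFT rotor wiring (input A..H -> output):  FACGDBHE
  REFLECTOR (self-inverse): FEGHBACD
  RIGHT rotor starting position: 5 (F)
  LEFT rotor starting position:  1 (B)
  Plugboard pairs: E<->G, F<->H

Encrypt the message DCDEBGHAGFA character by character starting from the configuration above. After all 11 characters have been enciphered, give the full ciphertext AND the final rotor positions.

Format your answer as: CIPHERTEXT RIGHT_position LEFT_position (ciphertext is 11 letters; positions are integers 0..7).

Answer: CGAAHDCFDAE 0 3

Derivation:
Char 1 ('D'): step: R->6, L=1; D->plug->D->R->E->L->A->refl->F->L'->C->R'->C->plug->C
Char 2 ('C'): step: R->7, L=1; C->plug->C->R->D->L->C->refl->G->L'->F->R'->E->plug->G
Char 3 ('D'): step: R->0, L->2 (L advanced); D->plug->D->R->E->L->F->refl->A->L'->A->R'->A->plug->A
Char 4 ('E'): step: R->1, L=2; E->plug->G->R->C->L->B->refl->E->L'->B->R'->A->plug->A
Char 5 ('B'): step: R->2, L=2; B->plug->B->R->C->L->B->refl->E->L'->B->R'->F->plug->H
Char 6 ('G'): step: R->3, L=2; G->plug->E->R->A->L->A->refl->F->L'->E->R'->D->plug->D
Char 7 ('H'): step: R->4, L=2; H->plug->F->R->G->L->D->refl->H->L'->D->R'->C->plug->C
Char 8 ('A'): step: R->5, L=2; A->plug->A->R->E->L->F->refl->A->L'->A->R'->H->plug->F
Char 9 ('G'): step: R->6, L=2; G->plug->E->R->A->L->A->refl->F->L'->E->R'->D->plug->D
Char 10 ('F'): step: R->7, L=2; F->plug->H->R->A->L->A->refl->F->L'->E->R'->A->plug->A
Char 11 ('A'): step: R->0, L->3 (L advanced); A->plug->A->R->A->L->D->refl->H->L'->H->R'->G->plug->E
Final: ciphertext=CGAAHDCFDAE, RIGHT=0, LEFT=3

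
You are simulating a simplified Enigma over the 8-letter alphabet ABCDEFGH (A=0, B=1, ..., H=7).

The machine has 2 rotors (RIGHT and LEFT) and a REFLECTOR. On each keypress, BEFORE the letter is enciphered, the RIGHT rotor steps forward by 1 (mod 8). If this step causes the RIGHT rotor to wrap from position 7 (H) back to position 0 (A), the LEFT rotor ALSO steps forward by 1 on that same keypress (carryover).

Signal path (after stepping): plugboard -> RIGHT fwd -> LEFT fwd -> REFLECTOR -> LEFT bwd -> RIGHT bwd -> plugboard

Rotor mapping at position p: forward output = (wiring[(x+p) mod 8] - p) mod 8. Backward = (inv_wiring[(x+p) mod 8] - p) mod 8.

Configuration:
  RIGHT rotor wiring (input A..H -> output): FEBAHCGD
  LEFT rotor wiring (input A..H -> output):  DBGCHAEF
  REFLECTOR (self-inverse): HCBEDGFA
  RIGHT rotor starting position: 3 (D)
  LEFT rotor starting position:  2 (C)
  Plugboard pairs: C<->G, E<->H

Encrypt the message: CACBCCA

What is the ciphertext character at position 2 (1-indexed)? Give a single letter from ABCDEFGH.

Char 1 ('C'): step: R->4, L=2; C->plug->G->R->F->L->D->refl->E->L'->A->R'->F->plug->F
Char 2 ('A'): step: R->5, L=2; A->plug->A->R->F->L->D->refl->E->L'->A->R'->D->plug->D

D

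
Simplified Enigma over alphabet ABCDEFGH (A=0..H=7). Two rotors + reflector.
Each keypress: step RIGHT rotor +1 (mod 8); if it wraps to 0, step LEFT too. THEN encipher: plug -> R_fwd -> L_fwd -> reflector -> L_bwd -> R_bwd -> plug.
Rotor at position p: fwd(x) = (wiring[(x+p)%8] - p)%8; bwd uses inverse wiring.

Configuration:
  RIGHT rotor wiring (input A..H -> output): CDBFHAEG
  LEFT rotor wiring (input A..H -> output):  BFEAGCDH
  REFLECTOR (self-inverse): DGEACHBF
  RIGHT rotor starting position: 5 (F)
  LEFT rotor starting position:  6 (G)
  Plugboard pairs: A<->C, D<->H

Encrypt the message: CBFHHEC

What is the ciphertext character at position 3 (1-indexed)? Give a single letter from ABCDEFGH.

Char 1 ('C'): step: R->6, L=6; C->plug->A->R->G->L->A->refl->D->L'->C->R'->H->plug->D
Char 2 ('B'): step: R->7, L=6; B->plug->B->R->D->L->H->refl->F->L'->A->R'->F->plug->F
Char 3 ('F'): step: R->0, L->7 (L advanced); F->plug->F->R->A->L->A->refl->D->L'->G->R'->H->plug->D

D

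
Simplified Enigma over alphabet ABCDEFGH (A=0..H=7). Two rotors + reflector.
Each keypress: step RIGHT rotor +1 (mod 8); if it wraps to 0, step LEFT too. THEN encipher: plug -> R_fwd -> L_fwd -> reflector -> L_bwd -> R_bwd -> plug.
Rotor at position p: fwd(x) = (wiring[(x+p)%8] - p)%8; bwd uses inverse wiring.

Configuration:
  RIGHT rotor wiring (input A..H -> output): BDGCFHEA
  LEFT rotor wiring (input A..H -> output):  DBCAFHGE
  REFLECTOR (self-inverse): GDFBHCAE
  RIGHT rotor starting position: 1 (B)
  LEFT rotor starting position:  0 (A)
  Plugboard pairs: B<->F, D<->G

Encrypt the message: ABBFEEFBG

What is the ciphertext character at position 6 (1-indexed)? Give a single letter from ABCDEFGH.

Char 1 ('A'): step: R->2, L=0; A->plug->A->R->E->L->F->refl->C->L'->C->R'->E->plug->E
Char 2 ('B'): step: R->3, L=0; B->plug->F->R->G->L->G->refl->A->L'->D->R'->H->plug->H
Char 3 ('B'): step: R->4, L=0; B->plug->F->R->H->L->E->refl->H->L'->F->R'->E->plug->E
Char 4 ('F'): step: R->5, L=0; F->plug->B->R->H->L->E->refl->H->L'->F->R'->G->plug->D
Char 5 ('E'): step: R->6, L=0; E->plug->E->R->A->L->D->refl->B->L'->B->R'->H->plug->H
Char 6 ('E'): step: R->7, L=0; E->plug->E->R->D->L->A->refl->G->L'->G->R'->F->plug->B

B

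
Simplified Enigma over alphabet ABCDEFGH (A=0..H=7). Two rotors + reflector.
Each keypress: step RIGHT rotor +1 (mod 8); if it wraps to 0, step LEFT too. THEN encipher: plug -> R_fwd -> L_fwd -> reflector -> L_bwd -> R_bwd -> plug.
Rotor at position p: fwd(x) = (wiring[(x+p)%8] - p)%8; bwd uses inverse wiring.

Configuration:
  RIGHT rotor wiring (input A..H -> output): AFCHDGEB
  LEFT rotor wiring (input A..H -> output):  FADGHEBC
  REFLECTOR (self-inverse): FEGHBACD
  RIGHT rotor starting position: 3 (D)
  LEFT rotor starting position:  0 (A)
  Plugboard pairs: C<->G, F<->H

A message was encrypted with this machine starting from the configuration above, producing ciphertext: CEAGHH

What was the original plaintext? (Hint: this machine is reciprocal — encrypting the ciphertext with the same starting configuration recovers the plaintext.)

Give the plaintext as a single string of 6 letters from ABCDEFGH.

Answer: DACFDB

Derivation:
Char 1 ('C'): step: R->4, L=0; C->plug->G->R->G->L->B->refl->E->L'->F->R'->D->plug->D
Char 2 ('E'): step: R->5, L=0; E->plug->E->R->A->L->F->refl->A->L'->B->R'->A->plug->A
Char 3 ('A'): step: R->6, L=0; A->plug->A->R->G->L->B->refl->E->L'->F->R'->G->plug->C
Char 4 ('G'): step: R->7, L=0; G->plug->C->R->G->L->B->refl->E->L'->F->R'->H->plug->F
Char 5 ('H'): step: R->0, L->1 (L advanced); H->plug->F->R->G->L->B->refl->E->L'->H->R'->D->plug->D
Char 6 ('H'): step: R->1, L=1; H->plug->F->R->D->L->G->refl->C->L'->B->R'->B->plug->B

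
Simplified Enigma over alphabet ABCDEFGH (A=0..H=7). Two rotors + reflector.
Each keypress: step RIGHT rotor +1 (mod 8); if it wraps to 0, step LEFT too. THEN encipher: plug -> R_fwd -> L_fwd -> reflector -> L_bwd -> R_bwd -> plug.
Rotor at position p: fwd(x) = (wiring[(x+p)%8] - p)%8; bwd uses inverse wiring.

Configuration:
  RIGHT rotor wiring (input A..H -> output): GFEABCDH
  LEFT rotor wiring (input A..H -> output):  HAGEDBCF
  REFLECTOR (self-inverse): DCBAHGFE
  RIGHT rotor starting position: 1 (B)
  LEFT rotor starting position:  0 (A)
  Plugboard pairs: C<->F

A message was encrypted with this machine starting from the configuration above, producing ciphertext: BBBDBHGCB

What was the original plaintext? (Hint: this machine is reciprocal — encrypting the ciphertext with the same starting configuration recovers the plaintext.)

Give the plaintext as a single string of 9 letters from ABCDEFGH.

Char 1 ('B'): step: R->2, L=0; B->plug->B->R->G->L->C->refl->B->L'->F->R'->F->plug->C
Char 2 ('B'): step: R->3, L=0; B->plug->B->R->G->L->C->refl->B->L'->F->R'->A->plug->A
Char 3 ('B'): step: R->4, L=0; B->plug->B->R->G->L->C->refl->B->L'->F->R'->A->plug->A
Char 4 ('D'): step: R->5, L=0; D->plug->D->R->B->L->A->refl->D->L'->E->R'->H->plug->H
Char 5 ('B'): step: R->6, L=0; B->plug->B->R->B->L->A->refl->D->L'->E->R'->H->plug->H
Char 6 ('H'): step: R->7, L=0; H->plug->H->R->E->L->D->refl->A->L'->B->R'->E->plug->E
Char 7 ('G'): step: R->0, L->1 (L advanced); G->plug->G->R->D->L->C->refl->B->L'->F->R'->B->plug->B
Char 8 ('C'): step: R->1, L=1; C->plug->F->R->C->L->D->refl->A->L'->E->R'->A->plug->A
Char 9 ('B'): step: R->2, L=1; B->plug->B->R->G->L->E->refl->H->L'->A->R'->D->plug->D

Answer: CAAHHEBAD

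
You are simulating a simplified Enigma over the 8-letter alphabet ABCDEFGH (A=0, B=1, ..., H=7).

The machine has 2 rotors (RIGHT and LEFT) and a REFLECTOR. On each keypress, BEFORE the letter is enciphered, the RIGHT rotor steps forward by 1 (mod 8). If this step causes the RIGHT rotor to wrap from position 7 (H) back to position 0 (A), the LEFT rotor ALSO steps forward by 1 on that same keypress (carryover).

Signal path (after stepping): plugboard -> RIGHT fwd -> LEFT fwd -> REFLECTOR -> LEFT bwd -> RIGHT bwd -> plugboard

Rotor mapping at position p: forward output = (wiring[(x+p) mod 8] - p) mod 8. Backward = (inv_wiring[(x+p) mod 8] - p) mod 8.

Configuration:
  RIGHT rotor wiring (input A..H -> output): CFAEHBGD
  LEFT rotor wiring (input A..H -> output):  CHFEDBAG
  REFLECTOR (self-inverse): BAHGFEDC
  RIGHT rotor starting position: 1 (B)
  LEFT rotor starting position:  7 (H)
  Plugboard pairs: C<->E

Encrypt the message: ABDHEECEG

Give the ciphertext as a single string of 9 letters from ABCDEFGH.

Char 1 ('A'): step: R->2, L=7; A->plug->A->R->G->L->C->refl->H->L'->A->R'->G->plug->G
Char 2 ('B'): step: R->3, L=7; B->plug->B->R->E->L->F->refl->E->L'->F->R'->H->plug->H
Char 3 ('D'): step: R->4, L=7; D->plug->D->R->H->L->B->refl->A->L'->C->R'->C->plug->E
Char 4 ('H'): step: R->5, L=7; H->plug->H->R->C->L->A->refl->B->L'->H->R'->G->plug->G
Char 5 ('E'): step: R->6, L=7; E->plug->C->R->E->L->F->refl->E->L'->F->R'->B->plug->B
Char 6 ('E'): step: R->7, L=7; E->plug->C->R->G->L->C->refl->H->L'->A->R'->F->plug->F
Char 7 ('C'): step: R->0, L->0 (L advanced); C->plug->E->R->H->L->G->refl->D->L'->E->R'->D->plug->D
Char 8 ('E'): step: R->1, L=0; E->plug->C->R->D->L->E->refl->F->L'->C->R'->G->plug->G
Char 9 ('G'): step: R->2, L=0; G->plug->G->R->A->L->C->refl->H->L'->B->R'->F->plug->F

Answer: GHEGBFDGF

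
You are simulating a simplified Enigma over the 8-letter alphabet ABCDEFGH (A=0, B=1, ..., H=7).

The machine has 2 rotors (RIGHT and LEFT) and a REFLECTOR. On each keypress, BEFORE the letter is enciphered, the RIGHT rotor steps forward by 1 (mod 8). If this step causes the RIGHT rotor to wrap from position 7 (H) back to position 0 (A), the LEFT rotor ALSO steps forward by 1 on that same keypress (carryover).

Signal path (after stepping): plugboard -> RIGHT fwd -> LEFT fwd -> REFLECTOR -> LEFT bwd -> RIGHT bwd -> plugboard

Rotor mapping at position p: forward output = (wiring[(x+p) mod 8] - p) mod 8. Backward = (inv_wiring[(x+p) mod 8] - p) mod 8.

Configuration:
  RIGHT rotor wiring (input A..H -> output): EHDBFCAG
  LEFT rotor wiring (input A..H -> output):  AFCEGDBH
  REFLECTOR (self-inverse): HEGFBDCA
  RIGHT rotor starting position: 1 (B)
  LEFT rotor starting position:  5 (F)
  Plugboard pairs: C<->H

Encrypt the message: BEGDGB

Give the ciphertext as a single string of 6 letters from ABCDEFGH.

Answer: ADAHDG

Derivation:
Char 1 ('B'): step: R->2, L=5; B->plug->B->R->H->L->B->refl->E->L'->B->R'->A->plug->A
Char 2 ('E'): step: R->3, L=5; E->plug->E->R->D->L->D->refl->F->L'->F->R'->D->plug->D
Char 3 ('G'): step: R->4, L=5; G->plug->G->R->H->L->B->refl->E->L'->B->R'->A->plug->A
Char 4 ('D'): step: R->5, L=5; D->plug->D->R->H->L->B->refl->E->L'->B->R'->C->plug->H
Char 5 ('G'): step: R->6, L=5; G->plug->G->R->H->L->B->refl->E->L'->B->R'->D->plug->D
Char 6 ('B'): step: R->7, L=5; B->plug->B->R->F->L->F->refl->D->L'->D->R'->G->plug->G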